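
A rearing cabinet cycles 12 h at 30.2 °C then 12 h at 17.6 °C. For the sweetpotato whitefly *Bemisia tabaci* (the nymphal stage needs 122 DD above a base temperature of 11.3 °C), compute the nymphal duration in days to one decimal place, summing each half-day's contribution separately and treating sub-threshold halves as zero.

9.7 days

Day half: max(0, 30.2 − 11.3) × 0.5 = 18.9 × 0.5 = 9.45 DD.
Night half: max(0, 17.6 − 11.3) × 0.5 = 6.3 × 0.5 = 3.15 DD.
Per 24 h: 12.60 DD/day.
Duration = 122 / 12.60 = 9.683 ≈ 9.7 days.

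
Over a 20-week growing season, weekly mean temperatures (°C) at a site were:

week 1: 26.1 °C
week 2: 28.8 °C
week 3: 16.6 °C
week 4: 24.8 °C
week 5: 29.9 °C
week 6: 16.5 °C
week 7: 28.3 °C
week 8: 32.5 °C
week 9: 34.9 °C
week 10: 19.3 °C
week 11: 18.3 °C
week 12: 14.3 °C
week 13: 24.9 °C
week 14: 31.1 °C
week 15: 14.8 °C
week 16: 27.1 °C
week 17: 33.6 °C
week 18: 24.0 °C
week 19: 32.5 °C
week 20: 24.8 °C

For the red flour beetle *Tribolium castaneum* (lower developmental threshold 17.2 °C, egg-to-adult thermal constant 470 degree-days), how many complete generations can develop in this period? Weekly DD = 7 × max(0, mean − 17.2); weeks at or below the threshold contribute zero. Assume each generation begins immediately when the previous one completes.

2 generations

Weekly DD (7 × max(0, T̄ − 17.2)): 62.3, 81.2, 0.0, 53.2, 88.9, 0.0, 77.7, 107.1, 123.9, 14.7, 7.7, 0.0, 53.9, 97.3, 0.0, 69.3, 114.8, 47.6, 107.1, 53.2.
Season total = 1159.9 DD.
Complete generations = ⌊1159.9 / 470⌋ = 2.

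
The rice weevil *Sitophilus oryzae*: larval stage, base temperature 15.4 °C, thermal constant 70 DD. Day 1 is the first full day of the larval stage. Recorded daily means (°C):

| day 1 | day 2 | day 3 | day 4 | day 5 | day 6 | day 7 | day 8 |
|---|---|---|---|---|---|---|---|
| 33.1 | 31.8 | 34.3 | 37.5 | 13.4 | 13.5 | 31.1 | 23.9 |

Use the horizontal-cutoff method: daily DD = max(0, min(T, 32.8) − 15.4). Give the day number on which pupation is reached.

day 7

Daily DD above 15.4 °C (capped at 17.4): 17.4, 16.4, 17.4, 17.4, 0.0, 0.0, 15.7, 8.5.
Cumulative: 17.4, 33.8, 51.2, 68.6, 68.6, 68.6, 84.3, 92.8.
The total first reaches 70 DD on day 7.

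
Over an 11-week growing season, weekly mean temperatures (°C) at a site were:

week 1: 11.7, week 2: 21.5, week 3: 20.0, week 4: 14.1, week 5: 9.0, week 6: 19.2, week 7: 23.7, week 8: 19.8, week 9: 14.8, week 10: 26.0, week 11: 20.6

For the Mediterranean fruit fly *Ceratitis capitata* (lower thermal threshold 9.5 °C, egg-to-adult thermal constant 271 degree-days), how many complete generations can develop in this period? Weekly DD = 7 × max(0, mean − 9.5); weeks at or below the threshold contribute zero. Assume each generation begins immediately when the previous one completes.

Weekly DD (7 × max(0, T̄ − 9.5)): 15.4, 84.0, 73.5, 32.2, 0.0, 67.9, 99.4, 72.1, 37.1, 115.5, 77.7.
Season total = 674.8 DD.
Complete generations = ⌊674.8 / 271⌋ = 2.

2 generations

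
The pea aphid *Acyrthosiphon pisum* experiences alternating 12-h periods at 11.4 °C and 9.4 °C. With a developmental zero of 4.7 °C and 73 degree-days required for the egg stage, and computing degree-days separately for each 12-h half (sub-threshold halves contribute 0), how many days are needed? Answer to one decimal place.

Day half: max(0, 11.4 − 4.7) × 0.5 = 6.7 × 0.5 = 3.35 DD.
Night half: max(0, 9.4 − 4.7) × 0.5 = 4.7 × 0.5 = 2.35 DD.
Per 24 h: 5.70 DD/day.
Duration = 73 / 5.70 = 12.807 ≈ 12.8 days.

12.8 days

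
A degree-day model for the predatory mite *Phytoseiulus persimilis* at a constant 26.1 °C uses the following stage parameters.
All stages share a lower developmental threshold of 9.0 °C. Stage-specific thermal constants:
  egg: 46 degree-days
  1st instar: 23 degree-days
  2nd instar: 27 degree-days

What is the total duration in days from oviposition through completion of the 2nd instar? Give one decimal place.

5.6 days

Daily accumulation at 26.1 °C = 26.1 − 9.0 = 17.1 DD/day.
Total K = 46 + 23 + 27 = 96 DD.
Total duration = 96 / 17.1 = 5.614 ≈ 5.6 days.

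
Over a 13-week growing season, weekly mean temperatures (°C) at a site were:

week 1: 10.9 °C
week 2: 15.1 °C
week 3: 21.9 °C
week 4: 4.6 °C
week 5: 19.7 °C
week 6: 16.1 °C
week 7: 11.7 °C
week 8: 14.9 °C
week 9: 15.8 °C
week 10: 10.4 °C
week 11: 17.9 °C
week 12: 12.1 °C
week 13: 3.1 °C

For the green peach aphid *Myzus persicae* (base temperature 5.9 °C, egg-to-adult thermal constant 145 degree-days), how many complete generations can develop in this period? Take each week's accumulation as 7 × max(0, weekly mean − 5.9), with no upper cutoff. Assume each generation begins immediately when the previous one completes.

Weekly DD (7 × max(0, T̄ − 5.9)): 35.0, 64.4, 112.0, 0.0, 96.6, 71.4, 40.6, 63.0, 69.3, 31.5, 84.0, 43.4, 0.0.
Season total = 711.2 DD.
Complete generations = ⌊711.2 / 145⌋ = 4.

4 generations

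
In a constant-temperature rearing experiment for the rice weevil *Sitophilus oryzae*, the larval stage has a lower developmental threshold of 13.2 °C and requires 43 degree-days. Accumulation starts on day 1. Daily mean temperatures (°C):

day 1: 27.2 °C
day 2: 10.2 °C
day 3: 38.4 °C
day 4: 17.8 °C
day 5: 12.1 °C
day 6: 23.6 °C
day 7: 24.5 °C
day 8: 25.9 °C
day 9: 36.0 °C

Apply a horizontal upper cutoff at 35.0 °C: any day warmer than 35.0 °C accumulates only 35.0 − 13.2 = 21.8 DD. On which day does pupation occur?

day 6

Daily DD above 13.2 °C (capped at 21.8): 14.0, 0.0, 21.8, 4.6, 0.0, 10.4, 11.3, 12.7, 21.8.
Cumulative: 14.0, 14.0, 35.8, 40.4, 40.4, 50.8, 62.1, 74.8, 96.6.
The total first reaches 43 DD on day 6.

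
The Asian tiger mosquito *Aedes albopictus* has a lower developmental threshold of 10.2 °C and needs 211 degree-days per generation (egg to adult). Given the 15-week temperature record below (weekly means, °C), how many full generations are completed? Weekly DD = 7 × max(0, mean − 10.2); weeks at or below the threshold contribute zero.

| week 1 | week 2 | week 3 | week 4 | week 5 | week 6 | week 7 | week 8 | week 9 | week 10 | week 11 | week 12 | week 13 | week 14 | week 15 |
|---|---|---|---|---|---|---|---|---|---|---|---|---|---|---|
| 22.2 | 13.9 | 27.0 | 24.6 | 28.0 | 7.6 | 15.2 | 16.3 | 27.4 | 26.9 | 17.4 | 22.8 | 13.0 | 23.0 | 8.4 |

4 generations

Weekly DD (7 × max(0, T̄ − 10.2)): 84.0, 25.9, 117.6, 100.8, 124.6, 0.0, 35.0, 42.7, 120.4, 116.9, 50.4, 88.2, 19.6, 89.6, 0.0.
Season total = 1015.7 DD.
Complete generations = ⌊1015.7 / 211⌋ = 4.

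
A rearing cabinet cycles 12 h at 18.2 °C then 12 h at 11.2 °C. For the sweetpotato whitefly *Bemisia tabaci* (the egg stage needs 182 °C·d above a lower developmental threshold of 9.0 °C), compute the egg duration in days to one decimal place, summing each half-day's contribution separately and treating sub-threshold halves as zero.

Day half: max(0, 18.2 − 9.0) × 0.5 = 9.2 × 0.5 = 4.60 DD.
Night half: max(0, 11.2 − 9.0) × 0.5 = 2.2 × 0.5 = 1.10 DD.
Per 24 h: 5.70 DD/day.
Duration = 182 / 5.70 = 31.930 ≈ 31.9 days.

31.9 days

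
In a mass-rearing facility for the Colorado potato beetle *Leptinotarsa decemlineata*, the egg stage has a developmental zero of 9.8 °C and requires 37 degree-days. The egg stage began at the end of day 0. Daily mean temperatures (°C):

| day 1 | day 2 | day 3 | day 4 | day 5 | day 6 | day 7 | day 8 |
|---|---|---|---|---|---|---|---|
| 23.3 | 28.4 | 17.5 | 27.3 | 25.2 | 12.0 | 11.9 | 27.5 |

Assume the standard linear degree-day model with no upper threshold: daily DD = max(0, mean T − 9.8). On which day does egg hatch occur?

day 3

Daily DD above 9.8 °C: 13.5, 18.6, 7.7, 17.5, 15.4, 2.2, 2.1, 17.7.
Cumulative: 13.5, 32.1, 39.8, 57.3, 72.7, 74.9, 77.0, 94.7.
The total first reaches 37 DD on day 3.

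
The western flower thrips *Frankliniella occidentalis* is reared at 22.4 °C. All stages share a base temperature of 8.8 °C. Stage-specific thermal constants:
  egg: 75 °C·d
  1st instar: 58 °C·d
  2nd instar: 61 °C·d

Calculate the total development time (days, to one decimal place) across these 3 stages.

14.3 days

Daily accumulation at 22.4 °C = 22.4 − 8.8 = 13.6 DD/day.
Total K = 75 + 58 + 61 = 194 DD.
Total duration = 194 / 13.6 = 14.265 ≈ 14.3 days.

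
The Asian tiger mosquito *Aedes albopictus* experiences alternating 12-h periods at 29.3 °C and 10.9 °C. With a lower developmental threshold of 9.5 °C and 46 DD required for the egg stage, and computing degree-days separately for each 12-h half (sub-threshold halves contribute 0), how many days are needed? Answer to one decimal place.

4.3 days

Day half: max(0, 29.3 − 9.5) × 0.5 = 19.8 × 0.5 = 9.90 DD.
Night half: max(0, 10.9 − 9.5) × 0.5 = 1.4 × 0.5 = 0.70 DD.
Per 24 h: 10.60 DD/day.
Duration = 46 / 10.60 = 4.340 ≈ 4.3 days.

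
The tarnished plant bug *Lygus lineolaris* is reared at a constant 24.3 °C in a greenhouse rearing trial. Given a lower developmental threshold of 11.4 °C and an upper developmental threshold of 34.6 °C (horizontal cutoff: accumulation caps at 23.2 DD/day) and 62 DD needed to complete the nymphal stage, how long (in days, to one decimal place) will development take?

4.8 days

Daily accumulation = 24.3 − 11.4 = 12.9 DD/day.
Duration = 62 / 12.9 = 4.806 ≈ 4.8 days.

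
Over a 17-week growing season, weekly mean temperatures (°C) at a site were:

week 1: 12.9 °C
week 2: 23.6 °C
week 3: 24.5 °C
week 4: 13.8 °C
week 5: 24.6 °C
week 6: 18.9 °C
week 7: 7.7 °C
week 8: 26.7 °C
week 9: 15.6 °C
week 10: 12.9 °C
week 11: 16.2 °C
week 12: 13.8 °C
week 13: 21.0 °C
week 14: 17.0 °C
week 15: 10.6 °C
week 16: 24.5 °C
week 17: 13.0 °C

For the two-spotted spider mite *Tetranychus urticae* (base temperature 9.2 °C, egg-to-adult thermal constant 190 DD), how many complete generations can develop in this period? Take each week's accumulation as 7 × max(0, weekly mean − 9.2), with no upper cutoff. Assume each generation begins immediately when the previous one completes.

5 generations

Weekly DD (7 × max(0, T̄ − 9.2)): 25.9, 100.8, 107.1, 32.2, 107.8, 67.9, 0.0, 122.5, 44.8, 25.9, 49.0, 32.2, 82.6, 54.6, 9.8, 107.1, 26.6.
Season total = 996.8 DD.
Complete generations = ⌊996.8 / 190⌋ = 5.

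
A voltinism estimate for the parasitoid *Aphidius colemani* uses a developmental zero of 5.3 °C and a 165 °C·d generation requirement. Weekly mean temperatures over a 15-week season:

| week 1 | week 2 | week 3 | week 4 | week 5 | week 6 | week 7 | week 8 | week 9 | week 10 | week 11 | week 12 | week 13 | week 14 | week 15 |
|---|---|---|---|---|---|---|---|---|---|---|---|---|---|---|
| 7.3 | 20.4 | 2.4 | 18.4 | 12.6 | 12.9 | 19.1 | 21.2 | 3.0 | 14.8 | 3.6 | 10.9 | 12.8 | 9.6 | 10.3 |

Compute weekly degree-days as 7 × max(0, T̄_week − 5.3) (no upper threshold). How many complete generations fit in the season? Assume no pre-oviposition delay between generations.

Weekly DD (7 × max(0, T̄ − 5.3)): 14.0, 105.7, 0.0, 91.7, 51.1, 53.2, 96.6, 111.3, 0.0, 66.5, 0.0, 39.2, 52.5, 30.1, 35.0.
Season total = 746.9 DD.
Complete generations = ⌊746.9 / 165⌋ = 4.

4 generations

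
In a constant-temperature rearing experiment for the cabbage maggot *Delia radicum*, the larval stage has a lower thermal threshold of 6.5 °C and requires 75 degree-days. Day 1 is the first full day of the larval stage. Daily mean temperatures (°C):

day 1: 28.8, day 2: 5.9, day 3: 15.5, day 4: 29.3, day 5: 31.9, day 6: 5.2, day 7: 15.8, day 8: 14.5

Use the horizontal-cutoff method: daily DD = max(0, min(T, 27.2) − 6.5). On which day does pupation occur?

day 7

Daily DD above 6.5 °C (capped at 20.7): 20.7, 0.0, 9.0, 20.7, 20.7, 0.0, 9.3, 8.0.
Cumulative: 20.7, 20.7, 29.7, 50.4, 71.1, 71.1, 80.4, 88.4.
The total first reaches 75 DD on day 7.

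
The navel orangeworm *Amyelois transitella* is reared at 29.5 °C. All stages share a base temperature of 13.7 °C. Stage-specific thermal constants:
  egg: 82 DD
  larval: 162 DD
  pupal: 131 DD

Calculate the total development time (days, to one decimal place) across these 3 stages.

23.7 days

Daily accumulation at 29.5 °C = 29.5 − 13.7 = 15.8 DD/day.
Total K = 82 + 162 + 131 = 375 DD.
Total duration = 375 / 15.8 = 23.734 ≈ 23.7 days.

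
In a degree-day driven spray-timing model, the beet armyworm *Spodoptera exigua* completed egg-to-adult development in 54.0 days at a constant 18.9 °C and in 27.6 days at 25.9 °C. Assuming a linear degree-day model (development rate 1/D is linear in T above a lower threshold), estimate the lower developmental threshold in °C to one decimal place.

11.6 °C

Equal thermal constants: D₁(T₁ − T_b) = D₂(T₂ − T_b).
54.0·(18.9 − T_b) = 27.6·(25.9 − T_b)
T_b = (54.0·18.9 − 27.6·25.9) / (54.0 − 27.6) = 305.76 / 26.4 = 11.582 °C ≈ 11.6 °C.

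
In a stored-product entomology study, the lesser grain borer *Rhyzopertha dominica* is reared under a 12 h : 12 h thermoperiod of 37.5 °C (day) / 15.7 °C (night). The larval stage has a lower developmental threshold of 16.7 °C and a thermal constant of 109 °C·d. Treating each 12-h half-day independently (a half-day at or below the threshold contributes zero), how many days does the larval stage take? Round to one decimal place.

10.5 days

Day half: max(0, 37.5 − 16.7) × 0.5 = 20.8 × 0.5 = 10.40 DD.
Night half: max(0, 15.7 − 16.7) × 0.5 = 0.0 × 0.5 = 0.00 DD.
Per 24 h: 10.40 DD/day.
Duration = 109 / 10.40 = 10.481 ≈ 10.5 days.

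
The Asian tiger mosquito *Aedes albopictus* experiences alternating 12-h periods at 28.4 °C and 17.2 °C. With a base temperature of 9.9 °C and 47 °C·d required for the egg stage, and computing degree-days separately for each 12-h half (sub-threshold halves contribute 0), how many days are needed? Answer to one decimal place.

Day half: max(0, 28.4 − 9.9) × 0.5 = 18.5 × 0.5 = 9.25 DD.
Night half: max(0, 17.2 − 9.9) × 0.5 = 7.3 × 0.5 = 3.65 DD.
Per 24 h: 12.90 DD/day.
Duration = 47 / 12.90 = 3.643 ≈ 3.6 days.

3.6 days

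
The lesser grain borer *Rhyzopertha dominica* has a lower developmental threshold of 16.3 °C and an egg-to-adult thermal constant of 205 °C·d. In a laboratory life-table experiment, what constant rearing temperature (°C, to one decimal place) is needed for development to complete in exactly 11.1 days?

Required daily accumulation = 205 / 11.1 = 18.468 DD/day.
T = T_base + 18.468 = 16.3 + 18.468 = 34.768 ≈ 34.8 °C.

34.8 °C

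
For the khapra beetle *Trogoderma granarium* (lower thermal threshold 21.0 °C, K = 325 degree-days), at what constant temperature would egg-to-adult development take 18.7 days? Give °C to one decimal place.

Required daily accumulation = 325 / 18.7 = 17.380 DD/day.
T = T_base + 17.380 = 21.0 + 17.380 = 38.380 ≈ 38.4 °C.

38.4 °C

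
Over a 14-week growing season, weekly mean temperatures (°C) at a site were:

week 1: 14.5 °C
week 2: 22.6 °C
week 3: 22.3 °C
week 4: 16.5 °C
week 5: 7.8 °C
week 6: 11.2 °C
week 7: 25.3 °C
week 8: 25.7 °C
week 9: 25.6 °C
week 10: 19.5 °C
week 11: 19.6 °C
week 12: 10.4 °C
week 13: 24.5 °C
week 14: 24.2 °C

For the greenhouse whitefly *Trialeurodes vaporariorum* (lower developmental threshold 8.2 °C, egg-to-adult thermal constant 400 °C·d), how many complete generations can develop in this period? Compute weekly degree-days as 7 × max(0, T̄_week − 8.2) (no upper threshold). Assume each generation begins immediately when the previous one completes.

Weekly DD (7 × max(0, T̄ − 8.2)): 44.1, 100.8, 98.7, 58.1, 0.0, 21.0, 119.7, 122.5, 121.8, 79.1, 79.8, 15.4, 114.1, 112.0.
Season total = 1087.1 DD.
Complete generations = ⌊1087.1 / 400⌋ = 2.

2 generations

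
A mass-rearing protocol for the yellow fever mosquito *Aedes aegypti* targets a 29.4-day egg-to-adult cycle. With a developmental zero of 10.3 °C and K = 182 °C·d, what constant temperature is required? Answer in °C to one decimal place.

16.5 °C

Required daily accumulation = 182 / 29.4 = 6.190 DD/day.
T = T_base + 6.190 = 10.3 + 6.190 = 16.490 ≈ 16.5 °C.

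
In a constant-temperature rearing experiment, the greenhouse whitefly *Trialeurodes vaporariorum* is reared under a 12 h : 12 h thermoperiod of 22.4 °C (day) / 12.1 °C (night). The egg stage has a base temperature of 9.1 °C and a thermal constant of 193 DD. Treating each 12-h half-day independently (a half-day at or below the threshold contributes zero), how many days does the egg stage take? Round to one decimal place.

Day half: max(0, 22.4 − 9.1) × 0.5 = 13.3 × 0.5 = 6.65 DD.
Night half: max(0, 12.1 − 9.1) × 0.5 = 3.0 × 0.5 = 1.50 DD.
Per 24 h: 8.15 DD/day.
Duration = 193 / 8.15 = 23.681 ≈ 23.7 days.

23.7 days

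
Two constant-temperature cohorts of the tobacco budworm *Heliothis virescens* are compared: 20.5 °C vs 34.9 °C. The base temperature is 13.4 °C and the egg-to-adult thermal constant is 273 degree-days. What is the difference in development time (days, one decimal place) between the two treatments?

At 20.5 °C: 273 / (20.5 − 13.4) = 273 / 7.1 = 38.451 d.
At 34.9 °C: 273 / (34.9 − 13.4) = 273 / 21.5 = 12.698 d.
Difference = |38.451 − 12.698| = 25.753 ≈ 25.8 days.

25.8 days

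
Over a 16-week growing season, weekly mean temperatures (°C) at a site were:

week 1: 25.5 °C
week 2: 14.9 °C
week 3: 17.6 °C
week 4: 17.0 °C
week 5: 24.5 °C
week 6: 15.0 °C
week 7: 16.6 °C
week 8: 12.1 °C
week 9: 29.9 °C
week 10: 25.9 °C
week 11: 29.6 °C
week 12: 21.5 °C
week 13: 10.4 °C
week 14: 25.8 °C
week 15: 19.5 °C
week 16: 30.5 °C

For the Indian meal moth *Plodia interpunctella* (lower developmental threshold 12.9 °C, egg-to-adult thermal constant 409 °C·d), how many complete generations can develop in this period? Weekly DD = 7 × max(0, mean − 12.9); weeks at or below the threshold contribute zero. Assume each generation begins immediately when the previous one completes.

2 generations

Weekly DD (7 × max(0, T̄ − 12.9)): 88.2, 14.0, 32.9, 28.7, 81.2, 14.7, 25.9, 0.0, 119.0, 91.0, 116.9, 60.2, 0.0, 90.3, 46.2, 123.2.
Season total = 932.4 DD.
Complete generations = ⌊932.4 / 409⌋ = 2.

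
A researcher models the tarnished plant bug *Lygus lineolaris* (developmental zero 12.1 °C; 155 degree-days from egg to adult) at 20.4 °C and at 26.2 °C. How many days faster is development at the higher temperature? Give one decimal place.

7.7 days

At 20.4 °C: 155 / (20.4 − 12.1) = 155 / 8.3 = 18.675 d.
At 26.2 °C: 155 / (26.2 − 12.1) = 155 / 14.1 = 10.993 d.
Difference = |18.675 − 10.993| = 7.682 ≈ 7.7 days.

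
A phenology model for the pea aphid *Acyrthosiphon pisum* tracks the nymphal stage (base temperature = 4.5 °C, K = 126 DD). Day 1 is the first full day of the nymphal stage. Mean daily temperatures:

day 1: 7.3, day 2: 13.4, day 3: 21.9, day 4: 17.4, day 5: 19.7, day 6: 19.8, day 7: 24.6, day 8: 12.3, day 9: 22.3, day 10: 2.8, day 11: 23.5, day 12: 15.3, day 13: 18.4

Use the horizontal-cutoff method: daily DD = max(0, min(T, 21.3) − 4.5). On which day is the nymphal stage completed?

day 11

Daily DD above 4.5 °C (capped at 16.8): 2.8, 8.9, 16.8, 12.9, 15.2, 15.3, 16.8, 7.8, 16.8, 0.0, 16.8, 10.8, 13.9.
Cumulative: 2.8, 11.7, 28.5, 41.4, 56.6, 71.9, 88.7, 96.5, 113.3, 113.3, 130.1, 140.9, 154.8.
The total first reaches 126 DD on day 11.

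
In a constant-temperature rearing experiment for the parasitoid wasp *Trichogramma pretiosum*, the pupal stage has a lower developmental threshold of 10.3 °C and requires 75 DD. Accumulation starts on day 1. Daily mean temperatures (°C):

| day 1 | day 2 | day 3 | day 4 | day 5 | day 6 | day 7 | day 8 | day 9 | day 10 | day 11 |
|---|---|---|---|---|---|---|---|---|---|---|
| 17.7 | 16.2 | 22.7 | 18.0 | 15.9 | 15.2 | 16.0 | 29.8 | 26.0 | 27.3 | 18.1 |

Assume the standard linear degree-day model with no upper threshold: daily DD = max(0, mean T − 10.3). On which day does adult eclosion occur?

day 9

Daily DD above 10.3 °C: 7.4, 5.9, 12.4, 7.7, 5.6, 4.9, 5.7, 19.5, 15.7, 17.0, 7.8.
Cumulative: 7.4, 13.3, 25.7, 33.4, 39.0, 43.9, 49.6, 69.1, 84.8, 101.8, 109.6.
The total first reaches 75 DD on day 9.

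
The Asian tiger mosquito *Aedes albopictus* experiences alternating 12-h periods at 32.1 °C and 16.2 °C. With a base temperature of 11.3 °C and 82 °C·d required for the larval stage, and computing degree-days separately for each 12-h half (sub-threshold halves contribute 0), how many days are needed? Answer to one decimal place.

6.4 days

Day half: max(0, 32.1 − 11.3) × 0.5 = 20.8 × 0.5 = 10.40 DD.
Night half: max(0, 16.2 − 11.3) × 0.5 = 4.9 × 0.5 = 2.45 DD.
Per 24 h: 12.85 DD/day.
Duration = 82 / 12.85 = 6.381 ≈ 6.4 days.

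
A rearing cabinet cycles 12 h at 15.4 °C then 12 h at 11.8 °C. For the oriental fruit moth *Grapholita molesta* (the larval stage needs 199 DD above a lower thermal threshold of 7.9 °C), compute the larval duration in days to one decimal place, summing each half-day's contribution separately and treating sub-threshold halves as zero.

Day half: max(0, 15.4 − 7.9) × 0.5 = 7.5 × 0.5 = 3.75 DD.
Night half: max(0, 11.8 − 7.9) × 0.5 = 3.9 × 0.5 = 1.95 DD.
Per 24 h: 5.70 DD/day.
Duration = 199 / 5.70 = 34.912 ≈ 34.9 days.

34.9 days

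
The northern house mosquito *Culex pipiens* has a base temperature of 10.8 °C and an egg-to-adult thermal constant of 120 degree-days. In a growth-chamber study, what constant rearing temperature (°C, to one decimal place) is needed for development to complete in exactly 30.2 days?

14.8 °C

Required daily accumulation = 120 / 30.2 = 3.974 DD/day.
T = T_base + 3.974 = 10.8 + 3.974 = 14.774 ≈ 14.8 °C.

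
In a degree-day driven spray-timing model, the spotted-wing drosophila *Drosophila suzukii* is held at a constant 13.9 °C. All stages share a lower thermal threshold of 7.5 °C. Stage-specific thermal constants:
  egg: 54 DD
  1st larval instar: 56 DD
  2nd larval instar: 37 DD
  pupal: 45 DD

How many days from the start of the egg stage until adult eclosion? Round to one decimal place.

Daily accumulation at 13.9 °C = 13.9 − 7.5 = 6.4 DD/day.
Total K = 54 + 56 + 37 + 45 = 192 DD.
Total duration = 192 / 6.4 = 30.000 ≈ 30.0 days.

30.0 days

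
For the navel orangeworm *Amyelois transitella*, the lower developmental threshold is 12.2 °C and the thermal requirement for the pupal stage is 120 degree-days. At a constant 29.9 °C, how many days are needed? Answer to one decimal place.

6.8 days

Daily accumulation = 29.9 − 12.2 = 17.7 DD/day.
Duration = 120 / 17.7 = 6.780 ≈ 6.8 days.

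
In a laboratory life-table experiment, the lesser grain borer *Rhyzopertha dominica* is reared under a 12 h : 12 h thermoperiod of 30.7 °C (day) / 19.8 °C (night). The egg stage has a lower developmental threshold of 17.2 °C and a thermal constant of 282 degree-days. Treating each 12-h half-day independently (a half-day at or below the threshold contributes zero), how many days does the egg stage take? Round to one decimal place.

35.0 days

Day half: max(0, 30.7 − 17.2) × 0.5 = 13.5 × 0.5 = 6.75 DD.
Night half: max(0, 19.8 − 17.2) × 0.5 = 2.6 × 0.5 = 1.30 DD.
Per 24 h: 8.05 DD/day.
Duration = 282 / 8.05 = 35.031 ≈ 35.0 days.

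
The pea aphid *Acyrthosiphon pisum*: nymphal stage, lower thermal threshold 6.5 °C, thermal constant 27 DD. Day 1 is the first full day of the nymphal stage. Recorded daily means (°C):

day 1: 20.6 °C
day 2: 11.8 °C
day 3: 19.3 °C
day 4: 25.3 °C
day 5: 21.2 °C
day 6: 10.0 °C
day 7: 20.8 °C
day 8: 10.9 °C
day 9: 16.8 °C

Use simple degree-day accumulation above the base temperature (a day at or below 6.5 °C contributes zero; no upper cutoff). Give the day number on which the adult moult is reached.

Daily DD above 6.5 °C: 14.1, 5.3, 12.8, 18.8, 14.7, 3.5, 14.3, 4.4, 10.3.
Cumulative: 14.1, 19.4, 32.2, 51.0, 65.7, 69.2, 83.5, 87.9, 98.2.
The total first reaches 27 DD on day 3.

day 3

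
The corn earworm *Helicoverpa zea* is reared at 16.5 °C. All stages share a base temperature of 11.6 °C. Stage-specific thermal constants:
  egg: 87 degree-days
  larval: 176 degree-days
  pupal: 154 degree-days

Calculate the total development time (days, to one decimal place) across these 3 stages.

85.1 days

Daily accumulation at 16.5 °C = 16.5 − 11.6 = 4.9 DD/day.
Total K = 87 + 176 + 154 = 417 DD.
Total duration = 417 / 4.9 = 85.102 ≈ 85.1 days.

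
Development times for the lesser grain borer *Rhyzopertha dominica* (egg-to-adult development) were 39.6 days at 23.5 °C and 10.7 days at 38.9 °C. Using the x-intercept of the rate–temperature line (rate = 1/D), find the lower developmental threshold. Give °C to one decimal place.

Under the model K = D·(T − T_b), so D₁·(T₁ − T_b) = D₂·(T₂ − T_b).
39.6·(23.5 − T_b) = 10.7·(38.9 − T_b)
T_b = (39.6·23.5 − 10.7·38.9) / (39.6 − 10.7) = 514.37 / 28.9 = 17.798 °C ≈ 17.8 °C.

17.8 °C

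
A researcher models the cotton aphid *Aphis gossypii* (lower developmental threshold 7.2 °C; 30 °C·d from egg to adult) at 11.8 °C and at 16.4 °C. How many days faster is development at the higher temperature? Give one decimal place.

3.3 days

At 11.8 °C: 30 / (11.8 − 7.2) = 30 / 4.6 = 6.522 d.
At 16.4 °C: 30 / (16.4 − 7.2) = 30 / 9.2 = 3.261 d.
Difference = |6.522 − 3.261| = 3.261 ≈ 3.3 days.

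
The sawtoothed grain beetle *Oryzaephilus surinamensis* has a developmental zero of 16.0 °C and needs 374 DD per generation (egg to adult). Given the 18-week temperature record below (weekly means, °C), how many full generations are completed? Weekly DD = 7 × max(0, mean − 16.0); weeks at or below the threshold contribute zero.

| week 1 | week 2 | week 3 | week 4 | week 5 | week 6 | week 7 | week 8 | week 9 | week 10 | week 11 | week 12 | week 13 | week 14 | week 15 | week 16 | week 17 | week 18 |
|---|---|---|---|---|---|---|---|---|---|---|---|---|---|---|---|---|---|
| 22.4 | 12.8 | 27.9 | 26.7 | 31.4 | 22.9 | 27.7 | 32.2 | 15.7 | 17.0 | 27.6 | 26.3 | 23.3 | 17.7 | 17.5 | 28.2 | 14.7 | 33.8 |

2 generations

Weekly DD (7 × max(0, T̄ − 16.0)): 44.8, 0.0, 83.3, 74.9, 107.8, 48.3, 81.9, 113.4, 0.0, 7.0, 81.2, 72.1, 51.1, 11.9, 10.5, 85.4, 0.0, 124.6.
Season total = 998.2 DD.
Complete generations = ⌊998.2 / 374⌋ = 2.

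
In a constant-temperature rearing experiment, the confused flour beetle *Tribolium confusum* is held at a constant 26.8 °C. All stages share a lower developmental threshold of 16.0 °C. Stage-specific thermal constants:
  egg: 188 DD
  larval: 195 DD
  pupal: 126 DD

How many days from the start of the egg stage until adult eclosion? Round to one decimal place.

Daily accumulation at 26.8 °C = 26.8 − 16.0 = 10.8 DD/day.
Total K = 188 + 195 + 126 = 509 DD.
Total duration = 509 / 10.8 = 47.130 ≈ 47.1 days.

47.1 days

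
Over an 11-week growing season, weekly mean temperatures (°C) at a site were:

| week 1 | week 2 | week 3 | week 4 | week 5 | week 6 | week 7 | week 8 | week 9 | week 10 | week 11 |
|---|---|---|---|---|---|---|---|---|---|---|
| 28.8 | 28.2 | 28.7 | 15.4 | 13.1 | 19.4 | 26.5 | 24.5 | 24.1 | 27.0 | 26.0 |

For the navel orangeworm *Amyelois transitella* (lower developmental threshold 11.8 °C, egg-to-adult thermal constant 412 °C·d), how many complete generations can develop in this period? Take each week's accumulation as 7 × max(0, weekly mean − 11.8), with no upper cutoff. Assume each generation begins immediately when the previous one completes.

2 generations

Weekly DD (7 × max(0, T̄ − 11.8)): 119.0, 114.8, 118.3, 25.2, 9.1, 53.2, 102.9, 88.9, 86.1, 106.4, 99.4.
Season total = 923.3 DD.
Complete generations = ⌊923.3 / 412⌋ = 2.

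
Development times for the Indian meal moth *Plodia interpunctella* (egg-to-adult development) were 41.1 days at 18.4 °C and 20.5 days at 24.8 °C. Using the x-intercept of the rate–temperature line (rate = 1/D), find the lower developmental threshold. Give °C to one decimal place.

12.0 °C

Linear rate model ⇒ the product D·(T − T_b) is constant across temperatures.
41.1·(18.4 − T_b) = 20.5·(24.8 − T_b)
T_b = (41.1·18.4 − 20.5·24.8) / (41.1 − 20.5) = 247.84 / 20.6 = 12.031 °C ≈ 12.0 °C.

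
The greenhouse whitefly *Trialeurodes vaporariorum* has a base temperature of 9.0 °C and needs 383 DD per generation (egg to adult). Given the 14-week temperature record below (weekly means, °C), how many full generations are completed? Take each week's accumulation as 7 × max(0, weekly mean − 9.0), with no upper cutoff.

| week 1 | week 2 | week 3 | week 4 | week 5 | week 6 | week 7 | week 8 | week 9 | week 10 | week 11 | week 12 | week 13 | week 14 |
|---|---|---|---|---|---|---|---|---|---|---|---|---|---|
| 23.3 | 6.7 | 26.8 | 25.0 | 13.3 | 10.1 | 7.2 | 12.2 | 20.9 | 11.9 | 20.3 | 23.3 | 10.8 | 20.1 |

Weekly DD (7 × max(0, T̄ − 9.0)): 100.1, 0.0, 124.6, 112.0, 30.1, 7.7, 0.0, 22.4, 83.3, 20.3, 79.1, 100.1, 12.6, 77.7.
Season total = 770.0 DD.
Complete generations = ⌊770.0 / 383⌋ = 2.

2 generations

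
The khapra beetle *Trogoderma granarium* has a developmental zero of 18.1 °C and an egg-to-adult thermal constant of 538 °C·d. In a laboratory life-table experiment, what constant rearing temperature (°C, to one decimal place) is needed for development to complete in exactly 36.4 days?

Required daily accumulation = 538 / 36.4 = 14.780 DD/day.
T = T_base + 14.780 = 18.1 + 14.780 = 32.880 ≈ 32.9 °C.

32.9 °C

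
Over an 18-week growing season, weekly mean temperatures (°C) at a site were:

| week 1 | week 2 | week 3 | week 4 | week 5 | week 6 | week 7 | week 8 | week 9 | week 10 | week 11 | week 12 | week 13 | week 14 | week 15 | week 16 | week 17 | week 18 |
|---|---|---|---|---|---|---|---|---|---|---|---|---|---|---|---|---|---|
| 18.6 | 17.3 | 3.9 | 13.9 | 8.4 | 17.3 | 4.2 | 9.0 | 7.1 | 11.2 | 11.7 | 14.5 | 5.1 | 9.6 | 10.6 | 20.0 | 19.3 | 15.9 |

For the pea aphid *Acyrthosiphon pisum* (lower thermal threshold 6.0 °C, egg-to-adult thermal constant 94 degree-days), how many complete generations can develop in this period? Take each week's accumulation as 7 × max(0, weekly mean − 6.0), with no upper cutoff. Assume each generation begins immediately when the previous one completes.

Weekly DD (7 × max(0, T̄ − 6.0)): 88.2, 79.1, 0.0, 55.3, 16.8, 79.1, 0.0, 21.0, 7.7, 36.4, 39.9, 59.5, 0.0, 25.2, 32.2, 98.0, 93.1, 69.3.
Season total = 800.8 DD.
Complete generations = ⌊800.8 / 94⌋ = 8.

8 generations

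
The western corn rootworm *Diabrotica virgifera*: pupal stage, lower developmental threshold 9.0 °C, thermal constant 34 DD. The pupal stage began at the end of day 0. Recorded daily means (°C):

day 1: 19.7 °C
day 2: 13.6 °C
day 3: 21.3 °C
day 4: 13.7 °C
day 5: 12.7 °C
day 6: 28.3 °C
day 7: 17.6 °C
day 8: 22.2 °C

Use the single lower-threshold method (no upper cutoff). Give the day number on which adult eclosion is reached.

day 5

Daily DD above 9.0 °C: 10.7, 4.6, 12.3, 4.7, 3.7, 19.3, 8.6, 13.2.
Cumulative: 10.7, 15.3, 27.6, 32.3, 36.0, 55.3, 63.9, 77.1.
The total first reaches 34 DD on day 5.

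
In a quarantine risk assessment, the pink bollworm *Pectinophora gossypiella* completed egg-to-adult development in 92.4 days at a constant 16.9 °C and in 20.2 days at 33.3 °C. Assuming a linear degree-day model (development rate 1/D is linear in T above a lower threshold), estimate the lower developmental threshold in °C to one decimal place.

12.3 °C

Under the model K = D·(T − T_b), so D₁·(T₁ − T_b) = D₂·(T₂ − T_b).
92.4·(16.9 − T_b) = 20.2·(33.3 − T_b)
T_b = (92.4·16.9 − 20.2·33.3) / (92.4 − 20.2) = 888.90 / 72.2 = 12.312 °C ≈ 12.3 °C.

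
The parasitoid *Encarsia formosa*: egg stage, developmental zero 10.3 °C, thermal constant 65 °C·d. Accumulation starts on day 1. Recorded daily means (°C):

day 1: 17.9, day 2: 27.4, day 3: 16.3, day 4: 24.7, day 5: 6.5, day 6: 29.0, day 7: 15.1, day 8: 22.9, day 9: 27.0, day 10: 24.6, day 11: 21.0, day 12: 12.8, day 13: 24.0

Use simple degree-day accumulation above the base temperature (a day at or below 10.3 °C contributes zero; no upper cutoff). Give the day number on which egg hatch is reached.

day 7

Daily DD above 10.3 °C: 7.6, 17.1, 6.0, 14.4, 0.0, 18.7, 4.8, 12.6, 16.7, 14.3, 10.7, 2.5, 13.7.
Cumulative: 7.6, 24.7, 30.7, 45.1, 45.1, 63.8, 68.6, 81.2, 97.9, 112.2, 122.9, 125.4, 139.1.
The total first reaches 65 DD on day 7.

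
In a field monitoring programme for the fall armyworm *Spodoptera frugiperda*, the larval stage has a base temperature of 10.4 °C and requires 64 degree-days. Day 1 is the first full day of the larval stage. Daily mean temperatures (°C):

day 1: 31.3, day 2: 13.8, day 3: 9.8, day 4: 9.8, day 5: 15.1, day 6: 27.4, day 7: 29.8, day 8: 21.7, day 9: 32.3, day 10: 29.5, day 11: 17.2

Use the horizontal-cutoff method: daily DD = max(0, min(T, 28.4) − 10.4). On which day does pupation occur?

Daily DD above 10.4 °C (capped at 18.0): 18.0, 3.4, 0.0, 0.0, 4.7, 17.0, 18.0, 11.3, 18.0, 18.0, 6.8.
Cumulative: 18.0, 21.4, 21.4, 21.4, 26.1, 43.1, 61.1, 72.4, 90.4, 108.4, 115.2.
The total first reaches 64 DD on day 8.

day 8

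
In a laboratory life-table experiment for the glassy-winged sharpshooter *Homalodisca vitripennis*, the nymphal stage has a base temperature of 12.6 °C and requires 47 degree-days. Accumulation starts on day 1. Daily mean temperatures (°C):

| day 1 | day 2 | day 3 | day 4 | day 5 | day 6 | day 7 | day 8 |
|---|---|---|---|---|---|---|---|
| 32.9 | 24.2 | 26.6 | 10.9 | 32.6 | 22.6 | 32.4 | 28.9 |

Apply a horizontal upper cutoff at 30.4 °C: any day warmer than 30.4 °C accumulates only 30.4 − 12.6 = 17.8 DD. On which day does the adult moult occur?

Daily DD above 12.6 °C (capped at 17.8): 17.8, 11.6, 14.0, 0.0, 17.8, 10.0, 17.8, 16.3.
Cumulative: 17.8, 29.4, 43.4, 43.4, 61.2, 71.2, 89.0, 105.3.
The total first reaches 47 DD on day 5.

day 5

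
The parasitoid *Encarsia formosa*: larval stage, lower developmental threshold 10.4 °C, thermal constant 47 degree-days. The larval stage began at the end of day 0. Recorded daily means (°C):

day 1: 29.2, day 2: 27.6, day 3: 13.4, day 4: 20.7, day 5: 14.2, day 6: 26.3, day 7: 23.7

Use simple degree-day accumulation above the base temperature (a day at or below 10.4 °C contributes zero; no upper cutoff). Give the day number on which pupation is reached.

day 4

Daily DD above 10.4 °C: 18.8, 17.2, 3.0, 10.3, 3.8, 15.9, 13.3.
Cumulative: 18.8, 36.0, 39.0, 49.3, 53.1, 69.0, 82.3.
The total first reaches 47 DD on day 4.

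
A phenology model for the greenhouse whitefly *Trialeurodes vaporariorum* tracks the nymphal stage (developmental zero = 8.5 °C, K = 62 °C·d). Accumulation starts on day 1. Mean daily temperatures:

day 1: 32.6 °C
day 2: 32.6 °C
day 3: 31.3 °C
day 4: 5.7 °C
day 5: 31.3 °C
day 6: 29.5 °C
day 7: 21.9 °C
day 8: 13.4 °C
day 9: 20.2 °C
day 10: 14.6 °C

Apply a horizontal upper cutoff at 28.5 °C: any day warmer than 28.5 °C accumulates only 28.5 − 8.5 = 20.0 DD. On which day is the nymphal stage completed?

day 5

Daily DD above 8.5 °C (capped at 20.0): 20.0, 20.0, 20.0, 0.0, 20.0, 20.0, 13.4, 4.9, 11.7, 6.1.
Cumulative: 20.0, 40.0, 60.0, 60.0, 80.0, 100.0, 113.4, 118.3, 130.0, 136.1.
The total first reaches 62 DD on day 5.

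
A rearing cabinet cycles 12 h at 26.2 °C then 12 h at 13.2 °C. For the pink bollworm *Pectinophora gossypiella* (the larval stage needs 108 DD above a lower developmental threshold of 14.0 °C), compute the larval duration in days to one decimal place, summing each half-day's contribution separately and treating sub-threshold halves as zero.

17.7 days

Day half: max(0, 26.2 − 14.0) × 0.5 = 12.2 × 0.5 = 6.10 DD.
Night half: max(0, 13.2 − 14.0) × 0.5 = 0.0 × 0.5 = 0.00 DD.
Per 24 h: 6.10 DD/day.
Duration = 108 / 6.10 = 17.705 ≈ 17.7 days.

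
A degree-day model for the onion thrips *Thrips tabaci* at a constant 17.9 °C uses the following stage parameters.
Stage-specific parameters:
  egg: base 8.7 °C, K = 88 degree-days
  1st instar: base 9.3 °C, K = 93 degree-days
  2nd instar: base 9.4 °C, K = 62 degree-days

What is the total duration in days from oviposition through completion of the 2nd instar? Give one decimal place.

27.7 days

egg: 88 / (17.9 − 8.7) = 88 / 9.2 = 9.565 d.
1st instar: 93 / (17.9 − 9.3) = 93 / 8.6 = 10.814 d.
2nd instar: 62 / (17.9 − 9.4) = 62 / 8.5 = 7.294 d.
Sum = 27.673 ≈ 27.7 days.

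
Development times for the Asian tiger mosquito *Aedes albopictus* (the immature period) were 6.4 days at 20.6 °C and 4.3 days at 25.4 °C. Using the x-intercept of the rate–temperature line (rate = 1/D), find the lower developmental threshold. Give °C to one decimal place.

Under the model K = D·(T − T_b), so D₁·(T₁ − T_b) = D₂·(T₂ − T_b).
6.4·(20.6 − T_b) = 4.3·(25.4 − T_b)
T_b = (6.4·20.6 − 4.3·25.4) / (6.4 − 4.3) = 22.62 / 2.1 = 10.771 °C ≈ 10.8 °C.

10.8 °C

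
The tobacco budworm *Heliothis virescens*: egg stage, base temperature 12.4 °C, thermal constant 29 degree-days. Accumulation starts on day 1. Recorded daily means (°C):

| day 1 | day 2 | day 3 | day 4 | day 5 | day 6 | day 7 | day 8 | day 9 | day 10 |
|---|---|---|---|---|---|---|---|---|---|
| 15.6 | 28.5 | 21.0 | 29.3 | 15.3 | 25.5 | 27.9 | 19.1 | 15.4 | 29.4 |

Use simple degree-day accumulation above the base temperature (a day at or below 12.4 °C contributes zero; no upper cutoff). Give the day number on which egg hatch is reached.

Daily DD above 12.4 °C: 3.2, 16.1, 8.6, 16.9, 2.9, 13.1, 15.5, 6.7, 3.0, 17.0.
Cumulative: 3.2, 19.3, 27.9, 44.8, 47.7, 60.8, 76.3, 83.0, 86.0, 103.0.
The total first reaches 29 DD on day 4.

day 4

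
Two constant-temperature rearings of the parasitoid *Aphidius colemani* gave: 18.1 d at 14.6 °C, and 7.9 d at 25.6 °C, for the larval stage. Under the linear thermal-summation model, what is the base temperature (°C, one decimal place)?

6.1 °C

Linear rate model ⇒ the product D·(T − T_b) is constant across temperatures.
18.1·(14.6 − T_b) = 7.9·(25.6 − T_b)
T_b = (18.1·14.6 − 7.9·25.6) / (18.1 − 7.9) = 62.02 / 10.2 = 6.080 °C ≈ 6.1 °C.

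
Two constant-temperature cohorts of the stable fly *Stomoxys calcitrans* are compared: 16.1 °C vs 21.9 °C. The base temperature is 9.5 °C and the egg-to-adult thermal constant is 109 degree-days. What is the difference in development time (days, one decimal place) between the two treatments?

At 16.1 °C: 109 / (16.1 − 9.5) = 109 / 6.6 = 16.515 d.
At 21.9 °C: 109 / (21.9 − 9.5) = 109 / 12.4 = 8.790 d.
Difference = |16.515 − 8.790| = 7.725 ≈ 7.7 days.

7.7 days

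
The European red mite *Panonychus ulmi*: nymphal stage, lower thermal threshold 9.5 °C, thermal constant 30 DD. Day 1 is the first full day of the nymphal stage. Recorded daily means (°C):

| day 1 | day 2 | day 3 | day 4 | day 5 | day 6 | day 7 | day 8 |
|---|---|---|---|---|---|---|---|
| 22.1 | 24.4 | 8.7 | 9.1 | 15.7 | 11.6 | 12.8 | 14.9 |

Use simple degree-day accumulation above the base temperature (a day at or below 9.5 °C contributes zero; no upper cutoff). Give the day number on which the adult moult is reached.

Daily DD above 9.5 °C: 12.6, 14.9, 0.0, 0.0, 6.2, 2.1, 3.3, 5.4.
Cumulative: 12.6, 27.5, 27.5, 27.5, 33.7, 35.8, 39.1, 44.5.
The total first reaches 30 DD on day 5.

day 5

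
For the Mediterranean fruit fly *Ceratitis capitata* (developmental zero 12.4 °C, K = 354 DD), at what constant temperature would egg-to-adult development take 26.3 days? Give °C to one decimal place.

Required daily accumulation = 354 / 26.3 = 13.460 DD/day.
T = T_base + 13.460 = 12.4 + 13.460 = 25.860 ≈ 25.9 °C.

25.9 °C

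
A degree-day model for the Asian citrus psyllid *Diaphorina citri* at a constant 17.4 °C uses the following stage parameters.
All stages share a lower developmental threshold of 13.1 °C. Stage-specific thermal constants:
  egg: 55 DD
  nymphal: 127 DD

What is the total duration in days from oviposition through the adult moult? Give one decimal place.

42.3 days

Daily accumulation at 17.4 °C = 17.4 − 13.1 = 4.3 DD/day.
Total K = 55 + 127 = 182 DD.
Total duration = 182 / 4.3 = 42.326 ≈ 42.3 days.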